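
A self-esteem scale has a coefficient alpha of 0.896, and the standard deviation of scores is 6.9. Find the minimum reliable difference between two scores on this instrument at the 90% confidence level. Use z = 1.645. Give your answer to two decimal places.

5.18

SEM = 6.90000×√(1 − 0.89600) ≈ 2.22518
Standard error of the difference = 2.22518·√2 ≈ 3.14688
Minimum reliable difference = 1.645 × SE_diff ≈ 1.645 × 3.14688 ≈ 5.17662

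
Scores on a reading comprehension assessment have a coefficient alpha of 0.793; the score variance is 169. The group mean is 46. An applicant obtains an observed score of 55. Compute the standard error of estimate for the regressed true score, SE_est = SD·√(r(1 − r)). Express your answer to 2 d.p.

5.27

SD = √169 ≃ 13.00000
SE_est = SD × √(r(1 − r)) = 13.00000 × √0.16415 ≃ 13.00000 × 0.40516 ≃ 5.26702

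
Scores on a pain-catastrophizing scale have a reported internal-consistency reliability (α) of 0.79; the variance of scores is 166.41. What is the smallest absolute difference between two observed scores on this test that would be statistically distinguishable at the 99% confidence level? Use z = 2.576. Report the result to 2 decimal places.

21.54

SD = √166.41 ≈ 12.900
SEM = 12.900 * √(1 − 0.790) = 12.900 * √0.210 ≈ 12.900 * 0.458 ≈ 5.912
Standard error of the difference = 5.912·√2 ≈ 8.360
Smallest detectable difference = 2.576*8.360 ≈ 21.536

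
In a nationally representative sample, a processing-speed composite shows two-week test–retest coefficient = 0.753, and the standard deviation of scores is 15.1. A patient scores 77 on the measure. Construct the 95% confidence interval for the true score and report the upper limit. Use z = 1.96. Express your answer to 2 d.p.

91.71

SEM = 15.1000 × √(1 − 0.7530) = 15.1000 × √0.2470 ≈ 15.1000 × 0.4970 ≈ 7.5046
1.96 × SEM ≈ 14.7089
Upper limit = 77 + 14.7089 ≈ 91.7089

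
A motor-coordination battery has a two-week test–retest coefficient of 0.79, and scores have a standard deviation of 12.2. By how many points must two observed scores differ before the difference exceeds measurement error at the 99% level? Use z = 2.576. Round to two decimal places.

20.37

The standard error of measurement is 12.2000·√(1 − 0.7900) ≃ 12.2000·0.4583 ≃ 5.5907.
SE_diff = √2 · SEM ≃ 7.9065
Minimum reliable difference = 2.576 · SE_diff ≃ 2.576 · 7.9065 ≃ 20.3672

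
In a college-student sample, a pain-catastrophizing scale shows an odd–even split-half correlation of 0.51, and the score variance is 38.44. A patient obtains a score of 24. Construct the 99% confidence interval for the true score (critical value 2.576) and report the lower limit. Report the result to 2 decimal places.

SD = √38.44 ≈ 6.200
r_full = 2·0.51 / (1 + 0.51) ≈ 0.675
The standard error of measurement is 6.200*√(1 − 0.675) ≈ 6.200*0.570 ≈ 3.532.
2.576 * SEM ≈ 9.098
Lower limit = 24 − 9.098 ≈ 14.902

14.90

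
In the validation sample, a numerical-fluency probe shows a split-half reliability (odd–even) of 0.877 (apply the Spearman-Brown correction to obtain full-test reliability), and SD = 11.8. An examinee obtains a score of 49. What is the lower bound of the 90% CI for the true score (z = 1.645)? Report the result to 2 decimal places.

Full-length reliability (Spearman-Brown) = 2(0.877)/(1+0.877) ≈ 0.934
SEM = 11.800·√(1 − 0.934) ≈ 3.021
Half-width = 1.645·3.021 ≈ 4.969
Lower limit = 49 − 4.969 ≈ 44.031

44.03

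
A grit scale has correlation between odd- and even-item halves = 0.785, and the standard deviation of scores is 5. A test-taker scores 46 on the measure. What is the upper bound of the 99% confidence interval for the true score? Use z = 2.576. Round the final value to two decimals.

50.47

Spearman-Brown: r = 2(0.785) / (1 + 0.785) = 1.570 / 1.785 ≈ 0.880
SEM = 5.000×√(1 − 0.880) ≈ 1.735
Half-width = 2.576×1.735 ≈ 4.470
Upper bound: 46 + 4.470 = 50.470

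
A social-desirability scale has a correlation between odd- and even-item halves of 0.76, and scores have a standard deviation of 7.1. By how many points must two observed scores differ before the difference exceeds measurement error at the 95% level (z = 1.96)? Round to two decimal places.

Full-length reliability (Spearman-Brown) = 2(0.76)/(1+0.76) ≃ 0.8636
SEM = 7.1000 × √(1 − 0.8636) = 7.1000 × √0.1364 ≃ 7.1000 × 0.3693 ≃ 2.6218
SE_diff = √2 × SEM ≃ 3.7079
Smallest detectable difference = 1.96×3.7079 ≃ 7.2674

7.27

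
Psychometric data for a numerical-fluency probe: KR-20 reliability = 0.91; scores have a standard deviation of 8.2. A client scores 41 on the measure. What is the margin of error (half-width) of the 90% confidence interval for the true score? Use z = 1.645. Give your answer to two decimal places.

SEM = 8.2000 × √(1 − 0.9100) = 8.2000 × √0.0900 ≈ 8.2000 × 0.3000 ≈ 2.4600
Half-width = 1.645×2.4600 ≈ 4.0467

4.05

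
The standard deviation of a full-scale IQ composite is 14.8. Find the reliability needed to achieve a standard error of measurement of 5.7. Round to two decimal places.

r = 1 − (SEM / SD)² = 1 − (5.7000 / 14.8)² ≃ 1 − 0.1483 ≃ 0.8517

0.85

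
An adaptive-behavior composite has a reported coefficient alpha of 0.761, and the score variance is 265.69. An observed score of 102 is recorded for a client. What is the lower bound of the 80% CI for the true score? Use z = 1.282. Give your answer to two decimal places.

σ = 265.69^(1/2) = 16.3000
The standard error of measurement is 16.3000·√(1 − 0.7610) ≈ 16.3000·0.4889 ≈ 7.9687.
1.282 · SEM ≈ 10.2159
Lower bound: 102 − 10.2159 = 91.7841

91.78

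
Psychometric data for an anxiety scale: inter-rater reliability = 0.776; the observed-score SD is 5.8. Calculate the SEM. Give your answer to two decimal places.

2.75

SEM = 5.800 · √(1 − 0.776) = 5.800 · √0.224 ≈ 5.800 · 0.473 ≈ 2.745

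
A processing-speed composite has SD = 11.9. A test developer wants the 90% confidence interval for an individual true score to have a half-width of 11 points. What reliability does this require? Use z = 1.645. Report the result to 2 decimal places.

0.68

SEM needed = half-width / z = 11/1.645 ≈ 6.6869
r = 1 − (SEM / SD)² = 1 − (6.6869 / 11.9)² ≈ 1 − 0.3158 ≈ 0.6842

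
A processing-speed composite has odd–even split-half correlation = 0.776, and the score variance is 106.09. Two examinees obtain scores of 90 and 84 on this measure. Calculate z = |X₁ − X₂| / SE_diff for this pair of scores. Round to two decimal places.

σ = 106.09^(1/2) = 10.3000
Full-length reliability (Spearman-Brown) = 2(0.776)/(1+0.776) ≈ 0.8739
SEM = 10.3000 * √(1 − 0.8739) = 10.3000 * √0.1261 ≈ 10.3000 * 0.3551 ≈ 3.6580
SE_diff = √2 * SEM ≈ 5.1731
z = 6 / 5.1731 ≈ 1.1598

1.16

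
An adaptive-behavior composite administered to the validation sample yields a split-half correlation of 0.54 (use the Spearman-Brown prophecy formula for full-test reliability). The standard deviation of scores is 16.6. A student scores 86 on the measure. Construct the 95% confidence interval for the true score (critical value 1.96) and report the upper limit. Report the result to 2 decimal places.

r_full = 2·0.54 / (1 + 0.54) ≈ 0.70130
The standard error of measurement is 16.60000*√(1 − 0.70130) ≈ 16.60000*0.54654 ≈ 9.07249.
Margin = 1.96 * 9.07249 ≈ 17.78209
Upper bound: 86 + 17.78209 = 103.78209

103.78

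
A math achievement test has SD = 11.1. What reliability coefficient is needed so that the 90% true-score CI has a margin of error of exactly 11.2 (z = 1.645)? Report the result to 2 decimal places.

SEM needed = half-width / z = 11.2/1.645 ≃ 6.8085
Required reliability = 1 − (SEM/SD)² = 1 − 0.3762 ≃ 0.6238

0.62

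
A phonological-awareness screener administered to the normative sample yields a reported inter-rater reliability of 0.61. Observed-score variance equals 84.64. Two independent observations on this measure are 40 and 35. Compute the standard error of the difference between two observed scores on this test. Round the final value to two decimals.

σ = 84.64^(1/2) = 9.2000
SEM = 9.2000·√(1 − 0.6100) ≈ 5.7454
SE_diff = SEM · √2 ≈ 5.7454 · 1.4142 ≈ 8.1252

8.13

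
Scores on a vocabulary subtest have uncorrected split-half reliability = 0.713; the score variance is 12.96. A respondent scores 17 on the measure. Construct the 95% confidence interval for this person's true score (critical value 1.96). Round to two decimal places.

σ = 12.96^(1/2) = 3.600
Full-length reliability (Spearman-Brown) = 2(0.713)/(1+0.713) ≃ 0.832
SEM = 3.600×√(1 − 0.832) ≃ 1.474
Margin = 1.96 × 1.474 ≃ 2.888
CI = 17 ± 2.888 → [14.112, 19.888]

[14.11, 19.89]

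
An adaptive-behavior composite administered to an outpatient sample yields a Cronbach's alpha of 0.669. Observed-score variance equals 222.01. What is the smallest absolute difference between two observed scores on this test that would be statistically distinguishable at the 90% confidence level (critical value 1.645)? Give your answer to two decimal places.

19.94

SD = √222.01 = 14.900
SEM = 14.900 · √(1 − 0.669) = 14.900 · √0.331 ≈ 14.900 · 0.575 ≈ 8.572
SE_diff = SEM · √2 ≈ 8.572 · 1.414 ≈ 12.123
Smallest detectable difference = 1.645·12.123 ≈ 19.943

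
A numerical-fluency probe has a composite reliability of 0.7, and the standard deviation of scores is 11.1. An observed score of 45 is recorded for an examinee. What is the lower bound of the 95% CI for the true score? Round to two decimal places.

33.08

The standard error of measurement is 11.1000*√(1 − 0.7000) ≃ 11.1000*0.5477 ≃ 6.0797.
Half-width = 1.96*6.0797 ≃ 11.9163
Lower bound: 45 − 11.9163 = 33.0837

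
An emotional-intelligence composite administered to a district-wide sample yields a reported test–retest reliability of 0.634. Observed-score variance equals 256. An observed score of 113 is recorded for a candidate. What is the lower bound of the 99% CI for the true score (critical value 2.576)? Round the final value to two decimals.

σ = 256^(1/2) = 16.0000
SEM = 16.0000 · √(1 − 0.6340) = 16.0000 · √0.3660 ≈ 16.0000 · 0.6050 ≈ 9.6797
Margin = 2.576 · 9.6797 ≈ 24.9348
Lower bound: 113 − 24.9348 = 88.0652

88.07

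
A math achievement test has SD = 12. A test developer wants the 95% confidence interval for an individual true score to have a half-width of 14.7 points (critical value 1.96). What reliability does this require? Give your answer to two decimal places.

0.61

Required SEM = 14.7 / 1.96 ≈ 7.5000
r = 1 − (SEM / SD)² = 1 − (7.5000 / 12)² ≈ 1 − 0.3906 ≈ 0.6094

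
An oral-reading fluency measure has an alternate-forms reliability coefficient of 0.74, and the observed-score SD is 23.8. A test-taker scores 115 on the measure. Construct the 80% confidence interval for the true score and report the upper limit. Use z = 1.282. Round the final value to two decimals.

SEM = 23.8000×√(1 − 0.7400) ≈ 12.1357
Half-width = 1.282×12.1357 ≈ 15.5579
Upper bound: 115 + 15.5579 = 130.5579

130.56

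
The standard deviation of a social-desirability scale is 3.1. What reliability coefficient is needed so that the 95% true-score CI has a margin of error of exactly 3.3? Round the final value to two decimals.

Required SEM = 3.3 / 1.96 ≈ 1.6837
r = 1 − (1.6837/3.1)² ≈ 1 − 0.2950 ≈ 0.7050

0.71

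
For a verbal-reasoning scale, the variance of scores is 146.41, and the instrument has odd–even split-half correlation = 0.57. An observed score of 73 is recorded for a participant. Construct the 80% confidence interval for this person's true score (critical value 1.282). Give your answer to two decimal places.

[64.88, 81.12]

σ = 146.41^(1/2) = 12.100
Full-length reliability (Spearman-Brown) = 2(0.57)/(1+0.57) ≈ 0.726
SEM = 12.100 × √(1 − 0.726) = 12.100 × √0.274 ≈ 12.100 × 0.523 ≈ 6.332
Margin = 1.282 × 6.332 ≈ 8.118
Interval: (64.882, 81.118)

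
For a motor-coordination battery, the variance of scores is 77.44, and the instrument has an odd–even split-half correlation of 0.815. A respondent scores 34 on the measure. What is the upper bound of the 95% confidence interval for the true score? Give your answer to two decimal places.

SD = √77.44 ≈ 8.80000
r_full = 2·0.815 / (1 + 0.815) ≈ 0.89807
SEM = 8.80000×√(1 − 0.89807) ≈ 2.80951
Half-width = 1.96×2.80951 ≈ 5.50664
Upper bound: 34 + 5.50664 = 39.50664

39.51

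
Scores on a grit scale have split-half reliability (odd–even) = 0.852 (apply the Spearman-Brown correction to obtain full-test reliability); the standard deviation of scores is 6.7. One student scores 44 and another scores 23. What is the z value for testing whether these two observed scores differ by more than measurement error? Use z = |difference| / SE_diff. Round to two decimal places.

Spearman-Brown: r = 2(0.852) / (1 + 0.852) = 1.70400 / 1.85200 ≈ 0.92009
The standard error of measurement is 6.70000×√(1 − 0.92009) ≈ 6.70000×0.28269 ≈ 1.89402.
SE_diff = √2 × SEM ≈ 2.67855
z = 21 / 2.67855 ≈ 7.84006

7.84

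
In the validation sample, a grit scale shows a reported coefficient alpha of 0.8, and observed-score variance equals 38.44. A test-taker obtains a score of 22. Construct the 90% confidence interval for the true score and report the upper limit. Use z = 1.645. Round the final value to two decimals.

σ = 38.44^(1/2) = 6.200
The standard error of measurement is 6.200·√(1 − 0.800) ≃ 6.200·0.447 ≃ 2.773.
Half-width = 1.645·2.773 ≃ 4.561
Upper bound: 22 + 4.561 = 26.561

26.56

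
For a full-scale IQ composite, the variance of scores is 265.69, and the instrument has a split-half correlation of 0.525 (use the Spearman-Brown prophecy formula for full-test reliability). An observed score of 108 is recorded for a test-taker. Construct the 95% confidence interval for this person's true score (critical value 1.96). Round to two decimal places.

SD = √265.69 = 16.30000
Spearman-Brown: r = 2(0.525) / (1 + 0.525) = 1.05000 / 1.52500 ≈ 0.68852
SEM = 16.30000 · √(1 − 0.68852) = 16.30000 · √0.31148 ≈ 16.30000 · 0.55810 ≈ 9.09703
Margin = 1.96 · 9.09703 ≈ 17.83017
Interval: (90.16983, 125.83017)

[90.17, 125.83]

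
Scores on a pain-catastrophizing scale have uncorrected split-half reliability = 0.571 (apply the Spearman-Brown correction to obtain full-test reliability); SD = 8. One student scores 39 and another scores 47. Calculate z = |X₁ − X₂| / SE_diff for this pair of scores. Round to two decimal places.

1.35

Full-length reliability (Spearman-Brown) = 2(0.571)/(1+0.571) ≃ 0.727
SEM = 8.000 * √(1 − 0.727) = 8.000 * √0.273 ≃ 8.000 * 0.523 ≃ 4.181
Standard error of the difference = 4.181·√2 ≃ 5.912
z = |39 − 47| / 5.912 = 8 / 5.912 ≃ 1.353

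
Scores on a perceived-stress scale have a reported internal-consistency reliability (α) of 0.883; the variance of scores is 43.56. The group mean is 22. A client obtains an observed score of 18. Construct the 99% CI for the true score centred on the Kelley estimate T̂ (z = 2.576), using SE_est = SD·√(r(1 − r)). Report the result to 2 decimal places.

SD = √43.56 = 6.6000
Estimated true score = 0.8830·18 + (1 − 0.8830)·22 ≈ 18.4680
SE_est = 6.6000·√[r(1 − r)] ≈ 2.1214
CI = 18.4680 ± 2.576 · 2.1214 → [13.0033, 23.9327]

[13.00, 23.93]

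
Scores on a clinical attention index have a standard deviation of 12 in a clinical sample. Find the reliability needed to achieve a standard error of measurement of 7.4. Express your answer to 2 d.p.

r = 1 − (7.400/12)² ≈ 1 − 0.380 ≈ 0.620

0.62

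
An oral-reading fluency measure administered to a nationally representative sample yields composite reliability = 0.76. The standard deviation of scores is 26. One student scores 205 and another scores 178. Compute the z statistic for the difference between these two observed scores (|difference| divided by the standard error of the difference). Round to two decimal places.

1.50

SEM = 26.000 * √(1 − 0.760) = 26.000 * √0.240 ≈ 26.000 * 0.490 ≈ 12.737
Standard error of the difference = 12.737·√2 ≈ 18.013
z = |205 − 178| / 18.013 = 27 / 18.013 ≈ 1.499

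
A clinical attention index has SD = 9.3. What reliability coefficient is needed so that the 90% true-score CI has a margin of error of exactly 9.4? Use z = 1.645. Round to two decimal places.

SEM needed = half-width / z = 9.4/1.645 ≃ 5.714
r = 1 − (SEM / SD)² = 1 − (5.714 / 9.3)² ≃ 1 − 0.378 ≃ 0.622

0.62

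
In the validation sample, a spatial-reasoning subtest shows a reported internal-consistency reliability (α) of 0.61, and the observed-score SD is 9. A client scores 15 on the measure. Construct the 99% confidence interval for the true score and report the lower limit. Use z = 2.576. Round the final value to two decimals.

The standard error of measurement is 9.000*√(1 − 0.610) ≈ 9.000*0.624 ≈ 5.620.
Margin = 2.576 * 5.620 ≈ 14.478
Lower limit = 15 − 14.478 ≈ 0.522

0.52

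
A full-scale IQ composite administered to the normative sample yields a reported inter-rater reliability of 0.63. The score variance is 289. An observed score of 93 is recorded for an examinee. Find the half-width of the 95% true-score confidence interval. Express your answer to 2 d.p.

SD = √289 = 17.0000
SEM = 17.0000·√(1 − 0.6300) ≈ 10.3407
1.96 · SEM ≈ 20.2678

20.27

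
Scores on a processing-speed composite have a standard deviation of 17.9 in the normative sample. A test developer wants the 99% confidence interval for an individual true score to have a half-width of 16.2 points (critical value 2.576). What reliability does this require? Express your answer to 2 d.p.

0.88

Required SEM = 16.2 / 2.576 ≈ 6.2888
r = 1 − (SEM / SD)² = 1 − (6.2888 / 17.9)² ≈ 1 − 0.1234 ≈ 0.8766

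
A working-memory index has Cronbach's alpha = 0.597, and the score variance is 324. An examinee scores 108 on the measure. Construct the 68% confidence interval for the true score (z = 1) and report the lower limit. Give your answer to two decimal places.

96.57

SD = √324 = 18.00000
SEM = 18.00000×√(1 − 0.59700) ≈ 11.42681
1 × SEM ≈ 11.42681
Lower limit = 108 − 11.42681 ≈ 96.57319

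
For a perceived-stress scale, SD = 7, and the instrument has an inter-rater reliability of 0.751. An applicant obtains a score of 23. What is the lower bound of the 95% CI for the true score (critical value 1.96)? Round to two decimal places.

16.15

SEM = 7.000·√(1 − 0.751) ≈ 3.493
Half-width = 1.96·3.493 ≈ 6.846
Lower bound: 23 − 6.846 = 16.154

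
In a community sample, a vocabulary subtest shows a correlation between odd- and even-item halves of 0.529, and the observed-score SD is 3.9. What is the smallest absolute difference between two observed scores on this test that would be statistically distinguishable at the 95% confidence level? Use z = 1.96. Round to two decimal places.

6.00

Full-length reliability (Spearman-Brown) = 2(0.529)/(1+0.529) ≃ 0.692
The standard error of measurement is 3.900·√(1 − 0.692) ≃ 3.900·0.555 ≃ 2.165.
Standard error of the difference = 2.165·√2 ≃ 3.061
Smallest detectable difference = 1.96·3.061 ≃ 6.000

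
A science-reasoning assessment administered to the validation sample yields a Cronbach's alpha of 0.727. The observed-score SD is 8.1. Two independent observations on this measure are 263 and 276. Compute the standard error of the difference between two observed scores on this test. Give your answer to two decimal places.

SEM = 8.1000 * √(1 − 0.7270) = 8.1000 * √0.2730 ≈ 8.1000 * 0.5225 ≈ 4.2322
SE_diff = √2 * SEM ≈ 5.9852

5.99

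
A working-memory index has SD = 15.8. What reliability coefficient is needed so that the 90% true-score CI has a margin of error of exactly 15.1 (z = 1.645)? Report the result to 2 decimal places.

SEM needed = half-width / z = 15.1/1.645 ≈ 9.1793
Required reliability = 1 − (SEM/SD)² = 1 − 0.3375 ≈ 0.6625

0.66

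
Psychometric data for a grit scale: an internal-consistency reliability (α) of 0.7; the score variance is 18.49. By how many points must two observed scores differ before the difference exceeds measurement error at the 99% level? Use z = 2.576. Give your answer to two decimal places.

8.58

SD = √18.49 = 4.3000
SEM = 4.3000×√(1 − 0.7000) ≃ 2.3552
SE_diff = SEM × √2 ≃ 2.3552 × 1.4142 ≃ 3.3308
Smallest detectable difference = 2.576×3.3308 ≃ 8.5801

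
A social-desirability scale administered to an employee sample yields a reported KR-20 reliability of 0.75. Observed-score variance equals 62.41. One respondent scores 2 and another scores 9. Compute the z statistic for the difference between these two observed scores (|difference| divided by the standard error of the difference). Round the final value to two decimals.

1.25

σ = 62.41^(1/2) = 7.9000
The standard error of measurement is 7.9000×√(1 − 0.7500) ≃ 7.9000×0.5000 ≃ 3.9500.
SE_diff = √2 × SEM ≃ 5.5861
z = |2 − 9| / 5.5861 = 7 / 5.5861 ≃ 1.2531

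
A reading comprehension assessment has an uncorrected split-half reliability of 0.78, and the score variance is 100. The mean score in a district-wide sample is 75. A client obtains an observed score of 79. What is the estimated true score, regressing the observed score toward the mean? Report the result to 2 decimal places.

r_full = 2·0.78 / (1 + 0.78) ≃ 0.876
T̂ = 0.876(79) + 0.124(75) ≃ 78.506

78.51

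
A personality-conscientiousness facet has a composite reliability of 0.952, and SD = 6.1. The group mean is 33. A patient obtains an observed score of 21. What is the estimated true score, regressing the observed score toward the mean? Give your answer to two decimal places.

T̂ = 0.952(21) + 0.048(33) ≈ 21.576

21.58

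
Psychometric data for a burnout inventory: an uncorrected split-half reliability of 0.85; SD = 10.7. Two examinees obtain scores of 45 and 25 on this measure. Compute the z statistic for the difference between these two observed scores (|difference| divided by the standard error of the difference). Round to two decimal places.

r_full = 2·0.85 / (1 + 0.85) ≈ 0.91892
The standard error of measurement is 10.70000×√(1 − 0.91892) ≈ 10.70000×0.28475 ≈ 3.04680.
SE_diff = √2 × SEM ≈ 4.30882
z = 20 / 4.30882 ≈ 4.64164

4.64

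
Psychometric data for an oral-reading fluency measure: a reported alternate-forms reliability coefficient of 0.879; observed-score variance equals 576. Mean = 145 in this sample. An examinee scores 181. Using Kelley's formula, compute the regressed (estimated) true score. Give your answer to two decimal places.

Estimated true score = 0.879*181 + (1 − 0.879)*145 ≈ 176.644

176.64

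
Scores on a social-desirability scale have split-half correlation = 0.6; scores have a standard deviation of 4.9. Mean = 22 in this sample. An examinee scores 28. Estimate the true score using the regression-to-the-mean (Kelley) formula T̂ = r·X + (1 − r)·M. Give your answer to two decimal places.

26.50

Full-length reliability (Spearman-Brown) = 2(0.6)/(1+0.6) ≃ 0.7500
Estimated true score = 0.7500*28 + (1 − 0.7500)*22 ≃ 26.5000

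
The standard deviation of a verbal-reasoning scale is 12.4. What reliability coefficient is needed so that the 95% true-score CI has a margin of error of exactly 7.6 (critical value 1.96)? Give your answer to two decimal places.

0.90

SEM needed = half-width / z = 7.6/1.96 ≃ 3.878
Required reliability = 1 − (SEM/SD)² = 1 − 0.098 ≃ 0.902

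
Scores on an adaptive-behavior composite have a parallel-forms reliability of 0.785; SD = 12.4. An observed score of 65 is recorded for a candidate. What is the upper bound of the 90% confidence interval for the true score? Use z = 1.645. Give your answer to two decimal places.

74.46

SEM = 12.4000 × √(1 − 0.7850) = 12.4000 × √0.2150 ≈ 12.4000 × 0.4637 ≈ 5.7496
1.645 × SEM ≈ 9.4582
Upper bound: 65 + 9.4582 = 74.4582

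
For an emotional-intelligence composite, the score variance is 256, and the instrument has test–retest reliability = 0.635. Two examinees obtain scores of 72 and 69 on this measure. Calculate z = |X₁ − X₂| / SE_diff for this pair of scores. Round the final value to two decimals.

SD = √256 = 16.0000
SEM = 16.0000 × √(1 − 0.6350) = 16.0000 × √0.3650 ≈ 16.0000 × 0.6042 ≈ 9.6664
Standard error of the difference = 9.6664·√2 ≈ 13.6704
z = |72 − 69| / 13.6704 = 3 / 13.6704 ≈ 0.2195

0.22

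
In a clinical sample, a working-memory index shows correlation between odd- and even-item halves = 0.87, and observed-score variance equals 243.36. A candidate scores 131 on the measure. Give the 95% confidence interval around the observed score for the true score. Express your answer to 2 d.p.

[122.94, 139.06]

SD = √243.36 = 15.6000
Full-length reliability (Spearman-Brown) = 2(0.87)/(1+0.87) ≈ 0.9305
SEM = 15.6000 × √(1 − 0.9305) = 15.6000 × √0.0695 ≈ 15.6000 × 0.2637 ≈ 4.1132
Margin = 1.96 × 4.1132 ≈ 8.0618
Interval: (122.9382, 139.0618)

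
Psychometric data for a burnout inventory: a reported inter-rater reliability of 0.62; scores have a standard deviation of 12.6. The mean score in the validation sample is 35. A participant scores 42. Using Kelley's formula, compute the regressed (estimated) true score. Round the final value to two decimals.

39.34

T̂ = r·X + (1 − r)·M = 0.620×42 + 0.380×35 = 26.040 + 13.300 ≈ 39.340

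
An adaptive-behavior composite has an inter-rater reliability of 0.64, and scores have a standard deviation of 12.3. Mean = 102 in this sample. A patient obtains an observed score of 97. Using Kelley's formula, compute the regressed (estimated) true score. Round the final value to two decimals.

98.80

Estimated true score = 0.6400*97 + (1 − 0.6400)*102 ≈ 98.8000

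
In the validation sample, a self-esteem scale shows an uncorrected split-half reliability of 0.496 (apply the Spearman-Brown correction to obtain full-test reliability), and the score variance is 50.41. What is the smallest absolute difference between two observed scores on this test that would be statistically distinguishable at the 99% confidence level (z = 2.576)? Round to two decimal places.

σ = 50.41^(1/2) = 7.1000
r_full = 2·0.496 / (1 + 0.496) ≈ 0.6631
SEM = 7.1000 × √(1 − 0.6631) = 7.1000 × √0.3369 ≈ 7.1000 × 0.5804 ≈ 4.1210
SE_diff = SEM × √2 ≈ 4.1210 × 1.4142 ≈ 5.8280
Minimum reliable difference = 2.576 × SE_diff ≈ 2.576 × 5.8280 ≈ 15.0130

15.01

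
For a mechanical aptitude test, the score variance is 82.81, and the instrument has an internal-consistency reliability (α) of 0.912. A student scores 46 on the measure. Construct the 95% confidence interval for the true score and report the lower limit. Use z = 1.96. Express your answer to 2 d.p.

SD = √82.81 ≈ 9.10000
SEM = 9.10000 * √(1 − 0.91200) = 9.10000 * √0.08800 ≈ 9.10000 * 0.29665 ≈ 2.69950
Half-width = 1.96*2.69950 ≈ 5.29101
Lower bound: 46 − 5.29101 = 40.70899

40.71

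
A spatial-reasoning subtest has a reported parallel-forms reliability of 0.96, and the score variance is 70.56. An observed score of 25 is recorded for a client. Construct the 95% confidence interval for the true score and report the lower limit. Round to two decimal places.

21.71

σ = 70.56^(1/2) = 8.40000
SEM = 8.40000 · √(1 − 0.96000) = 8.40000 · √0.04000 ≈ 8.40000 · 0.20000 ≈ 1.68000
1.96 · SEM ≈ 3.29280
Lower limit = 25 − 3.29280 ≈ 21.70720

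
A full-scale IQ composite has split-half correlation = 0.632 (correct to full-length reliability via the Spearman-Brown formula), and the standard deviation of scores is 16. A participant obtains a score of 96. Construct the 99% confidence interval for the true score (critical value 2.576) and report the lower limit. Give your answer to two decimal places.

r_full = 2·0.632 / (1 + 0.632) ≈ 0.7745
SEM = 16.0000 · √(1 − 0.7745) = 16.0000 · √0.2255 ≈ 16.0000 · 0.4749 ≈ 7.5977
Margin = 2.576 · 7.5977 ≈ 19.5718
Lower bound: 96 − 19.5718 = 76.4282

76.43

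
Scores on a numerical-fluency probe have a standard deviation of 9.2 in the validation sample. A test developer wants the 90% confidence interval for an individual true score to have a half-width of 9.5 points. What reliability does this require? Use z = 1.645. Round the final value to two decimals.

SEM needed = half-width / z = 9.5/1.645 ≈ 5.7751
Required reliability = 1 − (SEM/SD)² = 1 − 0.3940 ≈ 0.6060

0.61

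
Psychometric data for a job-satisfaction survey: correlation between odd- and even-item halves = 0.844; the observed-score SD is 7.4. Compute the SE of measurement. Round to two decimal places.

2.15

Full-length reliability (Spearman-Brown) = 2(0.844)/(1+0.844) ≈ 0.9154
The standard error of measurement is 7.4000·√(1 − 0.9154) ≈ 7.4000·0.2909 ≈ 2.1524.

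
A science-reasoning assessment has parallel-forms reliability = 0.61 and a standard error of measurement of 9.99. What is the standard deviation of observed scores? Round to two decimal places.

SD = 9.99 / √(1 − 0.61) ≃ 15.997

16.00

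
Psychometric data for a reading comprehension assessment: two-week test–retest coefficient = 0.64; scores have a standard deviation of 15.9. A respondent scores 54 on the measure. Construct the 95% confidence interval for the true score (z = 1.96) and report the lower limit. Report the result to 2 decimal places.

35.30

SEM = 15.900 · √(1 − 0.640) = 15.900 · √0.360 ≈ 15.900 · 0.600 ≈ 9.540
Half-width = 1.96·9.540 ≈ 18.698
Lower limit = 54 − 18.698 ≈ 35.302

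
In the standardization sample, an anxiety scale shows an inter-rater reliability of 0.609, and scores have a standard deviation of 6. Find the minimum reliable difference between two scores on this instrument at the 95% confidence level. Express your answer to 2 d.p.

The standard error of measurement is 6.0000×√(1 − 0.6090) ≃ 6.0000×0.6253 ≃ 3.7518.
SE_diff = √2 × SEM ≃ 5.3058
Minimum reliable difference = 1.96 × SE_diff ≃ 1.96 × 5.3058 ≃ 10.3995

10.40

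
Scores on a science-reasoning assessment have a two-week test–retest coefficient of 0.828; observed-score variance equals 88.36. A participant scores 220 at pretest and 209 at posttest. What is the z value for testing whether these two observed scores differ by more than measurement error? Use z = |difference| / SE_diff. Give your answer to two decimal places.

2.00

σ = 88.36^(1/2) = 9.4000
The standard error of measurement is 9.4000·√(1 − 0.8280) ≈ 9.4000·0.4147 ≈ 3.8985.
SE_diff = SEM · √2 ≈ 3.8985 · 1.4142 ≈ 5.5132
z = |220 − 209| / 5.5132 = 11 / 5.5132 ≈ 1.9952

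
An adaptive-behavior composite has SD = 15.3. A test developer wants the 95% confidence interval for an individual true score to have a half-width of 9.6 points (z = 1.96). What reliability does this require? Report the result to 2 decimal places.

0.90

Required SEM = 9.6 / 1.96 ≈ 4.898
r = 1 − (4.898/15.3)² ≈ 1 − 0.102 ≈ 0.898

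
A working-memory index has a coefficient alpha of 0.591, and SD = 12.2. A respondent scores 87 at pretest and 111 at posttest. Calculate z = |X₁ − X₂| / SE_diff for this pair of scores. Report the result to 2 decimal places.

2.18

SEM = 12.200 · √(1 − 0.591) = 12.200 · √0.409 ≃ 12.200 · 0.640 ≃ 7.802
Standard error of the difference = 7.802·√2 ≃ 11.034
z = 24 / 11.034 ≃ 2.175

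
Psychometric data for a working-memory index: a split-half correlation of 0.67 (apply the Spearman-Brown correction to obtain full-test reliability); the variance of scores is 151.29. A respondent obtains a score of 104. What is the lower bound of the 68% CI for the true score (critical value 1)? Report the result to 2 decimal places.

SD = √151.29 ≃ 12.300
r_full = 2·0.67 / (1 + 0.67) ≃ 0.802
SEM = 12.300 × √(1 − 0.802) = 12.300 × √0.198 ≃ 12.300 × 0.445 ≃ 5.468
Half-width = 1×5.468 ≃ 5.468
Lower bound: 104 − 5.468 = 98.532

98.53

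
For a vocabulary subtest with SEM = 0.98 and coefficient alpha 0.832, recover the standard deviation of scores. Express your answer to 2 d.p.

SD = 0.98 / √(1 − 0.832) ≃ 2.3910

2.39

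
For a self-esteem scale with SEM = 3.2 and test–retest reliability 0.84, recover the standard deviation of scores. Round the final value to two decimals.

σ = SEM·(1 − r)^(−1/2) ≈ 3.2·2.50000 ≈ 8.00000

8.00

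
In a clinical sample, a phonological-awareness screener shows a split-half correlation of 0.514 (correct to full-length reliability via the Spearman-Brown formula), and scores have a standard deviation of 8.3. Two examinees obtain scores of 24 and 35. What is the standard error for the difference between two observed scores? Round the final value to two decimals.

6.65

Full-length reliability (Spearman-Brown) = 2(0.514)/(1+0.514) ≃ 0.6790
SEM = 8.3000 · √(1 − 0.6790) = 8.3000 · √0.3210 ≃ 8.3000 · 0.5666 ≃ 4.7025
SE_diff = SEM · √2 ≃ 4.7025 · 1.4142 ≃ 6.6504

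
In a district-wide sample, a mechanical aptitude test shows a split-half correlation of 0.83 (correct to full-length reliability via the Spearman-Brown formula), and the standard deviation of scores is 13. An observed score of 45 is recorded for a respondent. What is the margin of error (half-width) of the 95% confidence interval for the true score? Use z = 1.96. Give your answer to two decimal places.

7.77

r_full = 2·0.83 / (1 + 0.83) ≃ 0.90710
SEM = 13.00000 × √(1 − 0.90710) = 13.00000 × √0.09290 ≃ 13.00000 × 0.30479 ≃ 3.96225
Half-width = 1.96×3.96225 ≃ 7.76602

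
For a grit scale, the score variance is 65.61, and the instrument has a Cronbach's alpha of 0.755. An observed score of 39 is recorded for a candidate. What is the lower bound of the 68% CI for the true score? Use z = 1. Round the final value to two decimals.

σ = 65.61^(1/2) = 8.1000
SEM = 8.1000 · √(1 − 0.7550) = 8.1000 · √0.2450 ≃ 8.1000 · 0.4950 ≃ 4.0093
Half-width = 1·4.0093 ≃ 4.0093
Lower bound: 39 − 4.0093 = 34.9907

34.99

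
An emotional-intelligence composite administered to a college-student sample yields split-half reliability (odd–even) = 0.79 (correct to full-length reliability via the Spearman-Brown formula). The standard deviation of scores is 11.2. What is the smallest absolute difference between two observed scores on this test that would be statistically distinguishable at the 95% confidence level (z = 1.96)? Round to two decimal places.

Full-length reliability (Spearman-Brown) = 2(0.79)/(1+0.79) ≈ 0.8827
SEM = 11.2000 × √(1 − 0.8827) = 11.2000 × √0.1173 ≈ 11.2000 × 0.3425 ≈ 3.8362
Standard error of the difference = 3.8362·√2 ≈ 5.4252
Smallest detectable difference = 1.96×5.4252 ≈ 10.6334

10.63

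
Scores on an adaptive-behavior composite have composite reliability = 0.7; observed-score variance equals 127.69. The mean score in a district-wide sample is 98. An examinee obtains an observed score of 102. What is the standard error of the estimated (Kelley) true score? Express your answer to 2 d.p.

SD = √127.69 ≈ 11.3000
SE_est = SD * √(r(1 − r)) = 11.3000 * √0.2100 ≈ 11.3000 * 0.4583 ≈ 5.1783

5.18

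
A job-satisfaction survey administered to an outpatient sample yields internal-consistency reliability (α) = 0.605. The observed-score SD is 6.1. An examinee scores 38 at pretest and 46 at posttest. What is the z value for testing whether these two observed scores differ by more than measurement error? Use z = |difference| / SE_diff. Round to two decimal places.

The standard error of measurement is 6.100·√(1 − 0.605) ≈ 6.100·0.628 ≈ 3.834.
Standard error of the difference = 3.834·√2 ≈ 5.422
z = |38 − 46| / 5.422 = 8 / 5.422 ≈ 1.476

1.48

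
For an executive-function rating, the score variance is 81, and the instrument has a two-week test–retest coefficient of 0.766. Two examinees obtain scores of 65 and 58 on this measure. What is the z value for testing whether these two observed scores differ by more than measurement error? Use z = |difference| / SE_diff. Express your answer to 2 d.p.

1.14

SD = √81 = 9.00000
SEM = 9.00000 × √(1 − 0.76600) = 9.00000 × √0.23400 ≃ 9.00000 × 0.48374 ≃ 4.35362
Standard error of the difference = 4.35362·√2 ≃ 6.15695
z = |65 − 58| / 6.15695 = 7 / 6.15695 ≃ 1.13693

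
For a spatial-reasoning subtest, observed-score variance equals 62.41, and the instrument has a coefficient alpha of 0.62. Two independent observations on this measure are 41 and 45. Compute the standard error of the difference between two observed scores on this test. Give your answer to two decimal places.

SD = √62.41 = 7.900
SEM = 7.900·√(1 − 0.620) ≃ 4.870
SE_diff = √2 · SEM ≃ 6.887

6.89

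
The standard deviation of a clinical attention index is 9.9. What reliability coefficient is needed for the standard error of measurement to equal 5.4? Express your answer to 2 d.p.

0.70

r = 1 − (SEM / SD)² = 1 − (5.40000 / 9.9)² ≈ 1 − 0.29752 ≈ 0.70248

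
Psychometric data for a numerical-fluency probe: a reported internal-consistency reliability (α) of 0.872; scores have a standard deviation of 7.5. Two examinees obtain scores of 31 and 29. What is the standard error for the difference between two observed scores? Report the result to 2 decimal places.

The standard error of measurement is 7.50000*√(1 − 0.87200) ≈ 7.50000*0.35777 ≈ 2.68328.
Standard error of the difference = 2.68328·√2 ≈ 3.79473

3.79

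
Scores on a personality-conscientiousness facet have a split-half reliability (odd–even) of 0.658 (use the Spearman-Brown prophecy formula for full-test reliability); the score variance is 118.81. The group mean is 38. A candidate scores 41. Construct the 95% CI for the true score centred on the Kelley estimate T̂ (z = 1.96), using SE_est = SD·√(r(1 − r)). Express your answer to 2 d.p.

[31.74, 49.03]

σ = 118.81^(1/2) = 10.9000
Full-length reliability (Spearman-Brown) = 2(0.658)/(1+0.658) ≃ 0.7937
T̂ = 0.7937(41) + 0.2063(38) ≃ 40.3812
SE_est = 10.9000·√(0.7937·0.2063) ≃ 4.4105
95% CI: 40.3812 ± 8.6445 ≃ (31.7367, 49.0257)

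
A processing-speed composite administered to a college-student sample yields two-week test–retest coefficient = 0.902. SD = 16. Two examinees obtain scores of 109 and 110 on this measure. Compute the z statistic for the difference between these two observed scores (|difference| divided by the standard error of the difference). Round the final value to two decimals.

SEM = 16.00000 × √(1 − 0.90200) = 16.00000 × √0.09800 ≈ 16.00000 × 0.31305 ≈ 5.00879
SE_diff = SEM × √2 ≈ 5.00879 × 1.41421 ≈ 7.08350
z = 1 / 7.08350 ≈ 0.14117

0.14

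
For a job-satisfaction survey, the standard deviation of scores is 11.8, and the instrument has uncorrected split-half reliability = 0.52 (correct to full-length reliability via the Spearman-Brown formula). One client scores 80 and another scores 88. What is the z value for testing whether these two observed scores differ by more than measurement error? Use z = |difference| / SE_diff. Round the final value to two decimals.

0.85

Spearman-Brown: r = 2(0.52) / (1 + 0.52) = 1.0400 / 1.5200 ≈ 0.6842
SEM = 11.8000 · √(1 − 0.6842) = 11.8000 · √0.3158 ≈ 11.8000 · 0.5620 ≈ 6.6310
Standard error of the difference = 6.6310·√2 ≈ 9.3777
z = 8 / 9.3777 ≈ 0.8531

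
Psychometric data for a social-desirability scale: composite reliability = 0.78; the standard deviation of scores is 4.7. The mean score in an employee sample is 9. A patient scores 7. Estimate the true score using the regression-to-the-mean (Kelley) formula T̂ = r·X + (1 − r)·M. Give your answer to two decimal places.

7.44

T̂ = 0.7800(7) + 0.2200(9) ≈ 7.4400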